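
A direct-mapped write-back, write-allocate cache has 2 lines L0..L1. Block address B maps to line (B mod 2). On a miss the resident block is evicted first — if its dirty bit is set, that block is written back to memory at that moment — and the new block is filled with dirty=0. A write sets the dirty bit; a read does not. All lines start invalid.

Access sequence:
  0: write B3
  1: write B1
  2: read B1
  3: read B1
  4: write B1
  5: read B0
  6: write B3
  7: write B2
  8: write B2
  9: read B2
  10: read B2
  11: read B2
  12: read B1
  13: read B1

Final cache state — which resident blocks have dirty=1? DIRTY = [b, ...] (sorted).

DIRTY = [2]

0: W B3 → L1 miss [D]
1: W B1 → L1 miss wb→B3 [D]
2: R B1 → L1 hit [D]
3: R B1 → L1 hit [D]
4: W B1 → L1 hit [D]
5: R B0 → L0 miss [-]
6: W B3 → L1 miss wb→B1 [D]
7: W B2 → L0 miss [D]
8: W B2 → L0 hit [D]
9: R B2 → L0 hit [D]
10: R B2 → L0 hit [D]
11: R B2 → L0 hit [D]
12: R B1 → L1 miss wb→B3 [-]
13: R B1 → L1 hit [-]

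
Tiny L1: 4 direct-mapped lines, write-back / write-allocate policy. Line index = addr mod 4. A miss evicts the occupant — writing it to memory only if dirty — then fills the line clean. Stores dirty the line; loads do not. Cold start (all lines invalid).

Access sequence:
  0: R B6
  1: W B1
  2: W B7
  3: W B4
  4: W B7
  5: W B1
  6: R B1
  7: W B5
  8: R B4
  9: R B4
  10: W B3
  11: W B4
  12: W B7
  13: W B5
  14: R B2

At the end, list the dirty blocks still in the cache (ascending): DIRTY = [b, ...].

DIRTY = [4, 5, 7]

0: R B6 -> L2 miss  d=-]
1: W B1 -> L1 miss  d=D]
2: W B7 -> L3 miss  d=D]
3: W B4 -> L0 miss  d=D]
4: W B7 -> L3 hit  d=D]
5: W B1 -> L1 hit  d=D]
6: R B1 -> L1 hit  d=D]
7: W B5 -> L1 miss wb->B1  d=D]
8: R B4 -> L0 hit  d=D]
9: R B4 -> L0 hit  d=D]
10: W B3 -> L3 miss wb->B7  d=D]
11: W B4 -> L0 hit  d=D]
12: W B7 -> L3 miss wb->B3  d=D]
13: W B5 -> L1 hit  d=D]
14: R B2 -> L2 miss  d=-]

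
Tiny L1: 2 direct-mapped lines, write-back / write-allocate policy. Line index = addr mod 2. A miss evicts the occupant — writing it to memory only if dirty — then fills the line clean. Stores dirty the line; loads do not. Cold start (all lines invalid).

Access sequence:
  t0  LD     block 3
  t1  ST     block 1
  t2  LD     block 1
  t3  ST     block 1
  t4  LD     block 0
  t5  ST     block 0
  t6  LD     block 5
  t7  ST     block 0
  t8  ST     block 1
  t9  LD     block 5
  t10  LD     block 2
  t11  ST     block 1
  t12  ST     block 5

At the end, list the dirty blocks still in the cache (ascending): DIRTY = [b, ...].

0: R B3 -> L1 miss  d=-]
1: W B1 -> L1 miss  d=D]
2: R B1 -> L1 hit  d=D]
3: W B1 -> L1 hit  d=D]
4: R B0 -> L0 miss  d=-]
5: W B0 -> L0 hit  d=D]
6: R B5 -> L1 miss wb->B1  d=-]
7: W B0 -> L0 hit  d=D]
8: W B1 -> L1 miss  d=D]
9: R B5 -> L1 miss wb->B1  d=-]
10: R B2 -> L0 miss wb->B0  d=-]
11: W B1 -> L1 miss  d=D]
12: W B5 -> L1 miss wb->B1  d=D]

DIRTY = [5]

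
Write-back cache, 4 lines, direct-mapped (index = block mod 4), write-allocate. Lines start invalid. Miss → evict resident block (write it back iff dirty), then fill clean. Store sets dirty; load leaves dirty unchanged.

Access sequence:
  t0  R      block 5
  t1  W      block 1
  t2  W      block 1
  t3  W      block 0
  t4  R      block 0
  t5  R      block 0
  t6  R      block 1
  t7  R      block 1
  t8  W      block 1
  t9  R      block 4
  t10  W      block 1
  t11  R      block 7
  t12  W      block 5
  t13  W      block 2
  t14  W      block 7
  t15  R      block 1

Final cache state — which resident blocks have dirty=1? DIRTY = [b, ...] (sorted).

DIRTY = [2, 7]

0: R B5 -> L1 miss  d=-]
1: W B1 -> L1 miss  d=D]
2: W B1 -> L1 hit  d=D]
3: W B0 -> L0 miss  d=D]
4: R B0 -> L0 hit  d=D]
5: R B0 -> L0 hit  d=D]
6: R B1 -> L1 hit  d=D]
7: R B1 -> L1 hit  d=D]
8: W B1 -> L1 hit  d=D]
9: R B4 -> L0 miss wb->B0  d=-]
10: W B1 -> L1 hit  d=D]
11: R B7 -> L3 miss  d=-]
12: W B5 -> L1 miss wb->B1  d=D]
13: W B2 -> L2 miss  d=D]
14: W B7 -> L3 hit  d=D]
15: R B1 -> L1 miss wb->B5  d=-]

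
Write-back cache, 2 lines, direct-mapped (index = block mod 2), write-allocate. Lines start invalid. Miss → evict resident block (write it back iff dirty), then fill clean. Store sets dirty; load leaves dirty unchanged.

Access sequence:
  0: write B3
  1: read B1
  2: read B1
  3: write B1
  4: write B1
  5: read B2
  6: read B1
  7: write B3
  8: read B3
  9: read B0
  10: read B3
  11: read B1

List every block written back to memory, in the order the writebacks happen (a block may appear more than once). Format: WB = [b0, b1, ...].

0: W B3 -> L1 miss  d=D]
1: R B1 -> L1 miss wb->B3  d=-]
2: R B1 -> L1 hit  d=-]
3: W B1 -> L1 hit  d=D]
4: W B1 -> L1 hit  d=D]
5: R B2 -> L0 miss  d=-]
6: R B1 -> L1 hit  d=D]
7: W B3 -> L1 miss wb->B1  d=D]
8: R B3 -> L1 hit  d=D]
9: R B0 -> L0 miss  d=-]
10: R B3 -> L1 hit  d=D]
11: R B1 -> L1 miss wb->B3  d=-]

WB = [3, 1, 3]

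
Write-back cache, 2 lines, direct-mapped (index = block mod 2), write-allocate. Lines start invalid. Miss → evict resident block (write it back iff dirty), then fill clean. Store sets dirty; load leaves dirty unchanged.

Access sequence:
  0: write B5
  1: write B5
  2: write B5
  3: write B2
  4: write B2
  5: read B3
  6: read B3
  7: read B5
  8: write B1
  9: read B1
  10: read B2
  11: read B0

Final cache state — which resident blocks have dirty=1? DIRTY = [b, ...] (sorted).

0: W B5 → L1 miss [D]
1: W B5 → L1 hit [D]
2: W B5 → L1 hit [D]
3: W B2 → L0 miss [D]
4: W B2 → L0 hit [D]
5: R B3 → L1 miss wb→B5 [-]
6: R B3 → L1 hit [-]
7: R B5 → L1 miss [-]
8: W B1 → L1 miss [D]
9: R B1 → L1 hit [D]
10: R B2 → L0 hit [D]
11: R B0 → L0 miss wb→B2 [-]

DIRTY = [1]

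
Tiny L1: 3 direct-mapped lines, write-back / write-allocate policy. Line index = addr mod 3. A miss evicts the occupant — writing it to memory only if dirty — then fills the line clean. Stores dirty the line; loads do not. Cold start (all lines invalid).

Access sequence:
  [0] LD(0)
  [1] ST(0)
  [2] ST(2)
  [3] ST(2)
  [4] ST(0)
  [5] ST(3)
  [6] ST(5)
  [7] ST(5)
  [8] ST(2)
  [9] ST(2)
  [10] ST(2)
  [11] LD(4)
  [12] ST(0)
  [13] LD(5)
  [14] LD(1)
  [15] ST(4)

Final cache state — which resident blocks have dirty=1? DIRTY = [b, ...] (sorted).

0: R B0 → L0 miss [-]
1: W B0 → L0 hit [D]
2: W B2 → L2 miss [D]
3: W B2 → L2 hit [D]
4: W B0 → L0 hit [D]
5: W B3 → L0 miss wb→B0 [D]
6: W B5 → L2 miss wb→B2 [D]
7: W B5 → L2 hit [D]
8: W B2 → L2 miss wb→B5 [D]
9: W B2 → L2 hit [D]
10: W B2 → L2 hit [D]
11: R B4 → L1 miss [-]
12: W B0 → L0 miss wb→B3 [D]
13: R B5 → L2 miss wb→B2 [-]
14: R B1 → L1 miss [-]
15: W B4 → L1 miss [D]

DIRTY = [0, 4]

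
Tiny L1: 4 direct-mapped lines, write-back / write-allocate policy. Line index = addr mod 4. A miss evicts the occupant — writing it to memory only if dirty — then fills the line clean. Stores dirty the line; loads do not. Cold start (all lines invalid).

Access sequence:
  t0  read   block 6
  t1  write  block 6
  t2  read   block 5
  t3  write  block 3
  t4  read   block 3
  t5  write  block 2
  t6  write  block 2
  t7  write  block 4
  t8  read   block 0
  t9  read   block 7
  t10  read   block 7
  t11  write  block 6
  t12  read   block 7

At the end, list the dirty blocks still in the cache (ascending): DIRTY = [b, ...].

DIRTY = [6]

0: R B6 -> L2 miss  d=-]
1: W B6 -> L2 hit  d=D]
2: R B5 -> L1 miss  d=-]
3: W B3 -> L3 miss  d=D]
4: R B3 -> L3 hit  d=D]
5: W B2 -> L2 miss wb->B6  d=D]
6: W B2 -> L2 hit  d=D]
7: W B4 -> L0 miss  d=D]
8: R B0 -> L0 miss wb->B4  d=-]
9: R B7 -> L3 miss wb->B3  d=-]
10: R B7 -> L3 hit  d=-]
11: W B6 -> L2 miss wb->B2  d=D]
12: R B7 -> L3 hit  d=-]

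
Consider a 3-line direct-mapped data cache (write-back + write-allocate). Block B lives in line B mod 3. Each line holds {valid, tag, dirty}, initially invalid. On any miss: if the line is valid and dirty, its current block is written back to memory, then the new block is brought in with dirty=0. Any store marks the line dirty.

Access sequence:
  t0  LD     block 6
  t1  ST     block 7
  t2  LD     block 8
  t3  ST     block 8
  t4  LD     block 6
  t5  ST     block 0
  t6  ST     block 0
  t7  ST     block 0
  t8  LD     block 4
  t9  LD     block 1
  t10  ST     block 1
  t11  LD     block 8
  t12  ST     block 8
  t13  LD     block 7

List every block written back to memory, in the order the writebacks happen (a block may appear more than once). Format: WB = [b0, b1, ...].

  0 | R B6 → L0 miss [-]
  1 | W B7 → L1 miss [D]
  2 | R B8 → L2 miss [-]
  3 | W B8 → L2 hit [D]
  4 | R B6 → L0 hit [-]
  5 | W B0 → L0 miss [D]
  6 | W B0 → L0 hit [D]
  7 | W B0 → L0 hit [D]
  8 | R B4 → L1 miss wb→B7 [-]
  9 | R B1 → L1 miss [-]
  10 | W B1 → L1 hit [D]
  11 | R B8 → L2 hit [D]
  12 | W B8 → L2 hit [D]
  13 | R B7 → L1 miss wb→B1 [-]

WB = [7, 1]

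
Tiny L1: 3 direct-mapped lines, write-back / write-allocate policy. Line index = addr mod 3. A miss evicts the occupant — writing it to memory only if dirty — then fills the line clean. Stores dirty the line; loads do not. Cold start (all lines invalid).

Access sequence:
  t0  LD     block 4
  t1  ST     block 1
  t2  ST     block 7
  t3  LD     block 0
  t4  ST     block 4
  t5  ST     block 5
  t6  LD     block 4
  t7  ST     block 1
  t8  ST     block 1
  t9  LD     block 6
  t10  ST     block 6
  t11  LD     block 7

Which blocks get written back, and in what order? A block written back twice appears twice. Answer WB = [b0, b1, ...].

WB = [1, 7, 4, 1]

0: R B4 -> L1 miss  d=-]
1: W B1 -> L1 miss  d=D]
2: W B7 -> L1 miss wb->B1  d=D]
3: R B0 -> L0 miss  d=-]
4: W B4 -> L1 miss wb->B7  d=D]
5: W B5 -> L2 miss  d=D]
6: R B4 -> L1 hit  d=D]
7: W B1 -> L1 miss wb->B4  d=D]
8: W B1 -> L1 hit  d=D]
9: R B6 -> L0 miss  d=-]
10: W B6 -> L0 hit  d=D]
11: R B7 -> L1 miss wb->B1  d=-]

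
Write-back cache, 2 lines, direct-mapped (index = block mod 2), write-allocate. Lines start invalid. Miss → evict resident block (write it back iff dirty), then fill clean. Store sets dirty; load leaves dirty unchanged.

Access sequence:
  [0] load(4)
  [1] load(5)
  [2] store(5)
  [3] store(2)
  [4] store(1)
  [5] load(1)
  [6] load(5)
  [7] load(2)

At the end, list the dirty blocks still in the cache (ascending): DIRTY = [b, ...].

DIRTY = [2]

0: R B4 -> L0 miss  d=-]
1: R B5 -> L1 miss  d=-]
2: W B5 -> L1 hit  d=D]
3: W B2 -> L0 miss  d=D]
4: W B1 -> L1 miss wb->B5  d=D]
5: R B1 -> L1 hit  d=D]
6: R B5 -> L1 miss wb->B1  d=-]
7: R B2 -> L0 hit  d=D]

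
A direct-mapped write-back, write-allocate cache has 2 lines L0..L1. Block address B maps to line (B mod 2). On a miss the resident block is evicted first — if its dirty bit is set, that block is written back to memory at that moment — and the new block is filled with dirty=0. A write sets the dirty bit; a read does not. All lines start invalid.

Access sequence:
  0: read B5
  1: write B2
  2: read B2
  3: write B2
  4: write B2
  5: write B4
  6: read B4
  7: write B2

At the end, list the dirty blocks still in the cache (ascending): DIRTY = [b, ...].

  0 | R B5 → L1 miss [-]
  1 | W B2 → L0 miss [D]
  2 | R B2 → L0 hit [D]
  3 | W B2 → L0 hit [D]
  4 | W B2 → L0 hit [D]
  5 | W B4 → L0 miss wb→B2 [D]
  6 | R B4 → L0 hit [D]
  7 | W B2 → L0 miss wb→B4 [D]

DIRTY = [2]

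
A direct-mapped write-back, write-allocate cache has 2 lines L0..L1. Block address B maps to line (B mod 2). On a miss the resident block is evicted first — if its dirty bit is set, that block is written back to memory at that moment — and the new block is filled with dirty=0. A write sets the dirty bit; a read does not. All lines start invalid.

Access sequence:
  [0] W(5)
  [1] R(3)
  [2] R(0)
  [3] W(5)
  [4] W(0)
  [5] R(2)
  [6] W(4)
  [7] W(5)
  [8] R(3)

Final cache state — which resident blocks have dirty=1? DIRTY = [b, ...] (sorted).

0: W B5 → L1 miss [D]
1: R B3 → L1 miss wb→B5 [-]
2: R B0 → L0 miss [-]
3: W B5 → L1 miss [D]
4: W B0 → L0 hit [D]
5: R B2 → L0 miss wb→B0 [-]
6: W B4 → L0 miss [D]
7: W B5 → L1 hit [D]
8: R B3 → L1 miss wb→B5 [-]

DIRTY = [4]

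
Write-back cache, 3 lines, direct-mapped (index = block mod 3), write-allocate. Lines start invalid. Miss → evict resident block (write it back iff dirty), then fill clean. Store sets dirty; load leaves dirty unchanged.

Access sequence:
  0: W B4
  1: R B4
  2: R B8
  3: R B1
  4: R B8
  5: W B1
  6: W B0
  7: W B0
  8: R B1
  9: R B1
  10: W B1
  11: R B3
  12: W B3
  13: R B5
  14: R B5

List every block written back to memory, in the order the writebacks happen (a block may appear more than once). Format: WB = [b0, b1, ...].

0: W B4 → L1 miss [D]
1: R B4 → L1 hit [D]
2: R B8 → L2 miss [-]
3: R B1 → L1 miss wb→B4 [-]
4: R B8 → L2 hit [-]
5: W B1 → L1 hit [D]
6: W B0 → L0 miss [D]
7: W B0 → L0 hit [D]
8: R B1 → L1 hit [D]
9: R B1 → L1 hit [D]
10: W B1 → L1 hit [D]
11: R B3 → L0 miss wb→B0 [-]
12: W B3 → L0 hit [D]
13: R B5 → L2 miss [-]
14: R B5 → L2 hit [-]

WB = [4, 0]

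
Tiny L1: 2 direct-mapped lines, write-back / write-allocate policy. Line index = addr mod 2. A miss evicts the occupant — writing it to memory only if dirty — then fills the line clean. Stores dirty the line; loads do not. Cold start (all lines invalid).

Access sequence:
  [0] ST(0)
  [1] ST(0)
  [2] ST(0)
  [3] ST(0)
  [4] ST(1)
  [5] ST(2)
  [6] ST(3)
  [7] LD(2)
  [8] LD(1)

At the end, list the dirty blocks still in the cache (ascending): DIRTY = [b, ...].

DIRTY = [2]

0: W B0 → L0 miss [D]
1: W B0 → L0 hit [D]
2: W B0 → L0 hit [D]
3: W B0 → L0 hit [D]
4: W B1 → L1 miss [D]
5: W B2 → L0 miss wb→B0 [D]
6: W B3 → L1 miss wb→B1 [D]
7: R B2 → L0 hit [D]
8: R B1 → L1 miss wb→B3 [-]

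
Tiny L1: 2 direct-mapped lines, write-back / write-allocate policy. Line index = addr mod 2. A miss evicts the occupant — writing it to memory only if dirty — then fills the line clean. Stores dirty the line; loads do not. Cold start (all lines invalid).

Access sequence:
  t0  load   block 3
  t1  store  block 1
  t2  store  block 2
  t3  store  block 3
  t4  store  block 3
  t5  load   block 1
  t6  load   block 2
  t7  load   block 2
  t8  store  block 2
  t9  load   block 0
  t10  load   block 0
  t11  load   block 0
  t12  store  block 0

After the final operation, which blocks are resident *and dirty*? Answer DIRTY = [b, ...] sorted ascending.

DIRTY = [0]

0: R B3 -> L1 miss  d=-]
1: W B1 -> L1 miss  d=D]
2: W B2 -> L0 miss  d=D]
3: W B3 -> L1 miss wb->B1  d=D]
4: W B3 -> L1 hit  d=D]
5: R B1 -> L1 miss wb->B3  d=-]
6: R B2 -> L0 hit  d=D]
7: R B2 -> L0 hit  d=D]
8: W B2 -> L0 hit  d=D]
9: R B0 -> L0 miss wb->B2  d=-]
10: R B0 -> L0 hit  d=-]
11: R B0 -> L0 hit  d=-]
12: W B0 -> L0 hit  d=D]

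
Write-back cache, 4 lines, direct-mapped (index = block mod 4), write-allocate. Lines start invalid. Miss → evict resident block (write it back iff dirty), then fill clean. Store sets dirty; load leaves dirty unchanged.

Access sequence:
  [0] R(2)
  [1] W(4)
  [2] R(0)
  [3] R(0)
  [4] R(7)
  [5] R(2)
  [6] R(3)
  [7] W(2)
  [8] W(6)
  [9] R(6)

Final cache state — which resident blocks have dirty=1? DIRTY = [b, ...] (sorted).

  0 | R B2 → L2 miss [-]
  1 | W B4 → L0 miss [D]
  2 | R B0 → L0 miss wb→B4 [-]
  3 | R B0 → L0 hit [-]
  4 | R B7 → L3 miss [-]
  5 | R B2 → L2 hit [-]
  6 | R B3 → L3 miss [-]
  7 | W B2 → L2 hit [D]
  8 | W B6 → L2 miss wb→B2 [D]
  9 | R B6 → L2 hit [D]

DIRTY = [6]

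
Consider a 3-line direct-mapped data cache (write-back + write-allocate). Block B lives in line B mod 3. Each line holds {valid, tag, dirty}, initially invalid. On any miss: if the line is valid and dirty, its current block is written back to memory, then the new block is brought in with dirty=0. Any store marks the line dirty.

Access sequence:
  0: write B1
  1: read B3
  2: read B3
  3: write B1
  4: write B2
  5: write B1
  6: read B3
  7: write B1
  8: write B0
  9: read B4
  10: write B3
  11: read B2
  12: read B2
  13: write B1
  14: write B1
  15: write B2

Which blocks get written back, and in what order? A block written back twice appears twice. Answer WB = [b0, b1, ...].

  0 | W B1 → L1 miss [D]
  1 | R B3 → L0 miss [-]
  2 | R B3 → L0 hit [-]
  3 | W B1 → L1 hit [D]
  4 | W B2 → L2 miss [D]
  5 | W B1 → L1 hit [D]
  6 | R B3 → L0 hit [-]
  7 | W B1 → L1 hit [D]
  8 | W B0 → L0 miss [D]
  9 | R B4 → L1 miss wb→B1 [-]
  10 | W B3 → L0 miss wb→B0 [D]
  11 | R B2 → L2 hit [D]
  12 | R B2 → L2 hit [D]
  13 | W B1 → L1 miss [D]
  14 | W B1 → L1 hit [D]
  15 | W B2 → L2 hit [D]

WB = [1, 0]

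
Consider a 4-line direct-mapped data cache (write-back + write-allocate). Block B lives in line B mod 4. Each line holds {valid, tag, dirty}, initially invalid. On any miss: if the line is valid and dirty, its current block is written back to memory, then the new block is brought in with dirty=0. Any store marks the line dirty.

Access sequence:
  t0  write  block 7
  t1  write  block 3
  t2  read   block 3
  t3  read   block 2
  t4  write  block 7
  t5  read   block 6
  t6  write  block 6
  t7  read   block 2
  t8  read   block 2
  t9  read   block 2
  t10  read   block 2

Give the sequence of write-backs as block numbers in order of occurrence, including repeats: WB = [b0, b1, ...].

  0 | W B7 → L3 miss [D]
  1 | W B3 → L3 miss wb→B7 [D]
  2 | R B3 → L3 hit [D]
  3 | R B2 → L2 miss [-]
  4 | W B7 → L3 miss wb→B3 [D]
  5 | R B6 → L2 miss [-]
  6 | W B6 → L2 hit [D]
  7 | R B2 → L2 miss wb→B6 [-]
  8 | R B2 → L2 hit [-]
  9 | R B2 → L2 hit [-]
  10 | R B2 → L2 hit [-]

WB = [7, 3, 6]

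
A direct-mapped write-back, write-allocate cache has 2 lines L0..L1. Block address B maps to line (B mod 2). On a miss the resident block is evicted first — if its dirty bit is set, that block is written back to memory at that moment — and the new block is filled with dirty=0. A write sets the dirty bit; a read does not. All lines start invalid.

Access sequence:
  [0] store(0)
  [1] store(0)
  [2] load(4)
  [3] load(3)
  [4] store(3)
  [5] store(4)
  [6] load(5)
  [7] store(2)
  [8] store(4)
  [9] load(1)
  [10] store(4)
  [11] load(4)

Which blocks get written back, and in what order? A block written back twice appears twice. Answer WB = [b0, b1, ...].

WB = [0, 3, 4, 2]

  0 | W B0 → L0 miss [D]
  1 | W B0 → L0 hit [D]
  2 | R B4 → L0 miss wb→B0 [-]
  3 | R B3 → L1 miss [-]
  4 | W B3 → L1 hit [D]
  5 | W B4 → L0 hit [D]
  6 | R B5 → L1 miss wb→B3 [-]
  7 | W B2 → L0 miss wb→B4 [D]
  8 | W B4 → L0 miss wb→B2 [D]
  9 | R B1 → L1 miss [-]
  10 | W B4 → L0 hit [D]
  11 | R B4 → L0 hit [D]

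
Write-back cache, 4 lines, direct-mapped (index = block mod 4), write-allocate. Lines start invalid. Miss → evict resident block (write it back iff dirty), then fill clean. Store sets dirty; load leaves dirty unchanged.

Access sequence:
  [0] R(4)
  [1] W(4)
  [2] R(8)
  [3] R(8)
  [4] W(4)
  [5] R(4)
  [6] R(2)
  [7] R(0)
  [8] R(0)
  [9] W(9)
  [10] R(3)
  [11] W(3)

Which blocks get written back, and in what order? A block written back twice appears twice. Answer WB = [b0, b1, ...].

  0 | R B4 → L0 miss [-]
  1 | W B4 → L0 hit [D]
  2 | R B8 → L0 miss wb→B4 [-]
  3 | R B8 → L0 hit [-]
  4 | W B4 → L0 miss [D]
  5 | R B4 → L0 hit [D]
  6 | R B2 → L2 miss [-]
  7 | R B0 → L0 miss wb→B4 [-]
  8 | R B0 → L0 hit [-]
  9 | W B9 → L1 miss [D]
  10 | R B3 → L3 miss [-]
  11 | W B3 → L3 hit [D]

WB = [4, 4]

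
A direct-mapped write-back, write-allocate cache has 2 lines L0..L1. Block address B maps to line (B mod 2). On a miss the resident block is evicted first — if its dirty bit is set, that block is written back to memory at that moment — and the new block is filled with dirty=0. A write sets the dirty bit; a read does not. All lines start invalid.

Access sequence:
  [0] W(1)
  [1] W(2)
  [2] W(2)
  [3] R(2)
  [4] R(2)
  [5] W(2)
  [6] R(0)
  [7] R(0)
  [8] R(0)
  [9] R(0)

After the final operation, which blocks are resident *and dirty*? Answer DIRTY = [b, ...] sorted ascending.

DIRTY = [1]

0: W B1 → L1 miss [D]
1: W B2 → L0 miss [D]
2: W B2 → L0 hit [D]
3: R B2 → L0 hit [D]
4: R B2 → L0 hit [D]
5: W B2 → L0 hit [D]
6: R B0 → L0 miss wb→B2 [-]
7: R B0 → L0 hit [-]
8: R B0 → L0 hit [-]
9: R B0 → L0 hit [-]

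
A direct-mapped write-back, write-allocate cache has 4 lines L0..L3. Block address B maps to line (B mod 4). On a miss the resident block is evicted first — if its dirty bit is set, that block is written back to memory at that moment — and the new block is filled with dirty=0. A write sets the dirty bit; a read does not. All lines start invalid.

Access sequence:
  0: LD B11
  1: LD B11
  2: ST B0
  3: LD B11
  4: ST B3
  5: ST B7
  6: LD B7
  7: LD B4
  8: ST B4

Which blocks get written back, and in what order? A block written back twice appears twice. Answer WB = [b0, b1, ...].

0: R B11 → L3 miss [-]
1: R B11 → L3 hit [-]
2: W B0 → L0 miss [D]
3: R B11 → L3 hit [-]
4: W B3 → L3 miss [D]
5: W B7 → L3 miss wb→B3 [D]
6: R B7 → L3 hit [D]
7: R B4 → L0 miss wb→B0 [-]
8: W B4 → L0 hit [D]

WB = [3, 0]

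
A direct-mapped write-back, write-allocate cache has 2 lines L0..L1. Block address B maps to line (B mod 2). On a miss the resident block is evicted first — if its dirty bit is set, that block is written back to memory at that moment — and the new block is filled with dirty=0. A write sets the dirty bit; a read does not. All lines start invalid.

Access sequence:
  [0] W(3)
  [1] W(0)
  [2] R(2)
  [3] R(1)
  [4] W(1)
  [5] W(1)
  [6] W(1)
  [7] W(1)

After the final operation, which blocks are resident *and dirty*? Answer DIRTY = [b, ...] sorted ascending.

  0 | W B3 → L1 miss [D]
  1 | W B0 → L0 miss [D]
  2 | R B2 → L0 miss wb→B0 [-]
  3 | R B1 → L1 miss wb→B3 [-]
  4 | W B1 → L1 hit [D]
  5 | W B1 → L1 hit [D]
  6 | W B1 → L1 hit [D]
  7 | W B1 → L1 hit [D]

DIRTY = [1]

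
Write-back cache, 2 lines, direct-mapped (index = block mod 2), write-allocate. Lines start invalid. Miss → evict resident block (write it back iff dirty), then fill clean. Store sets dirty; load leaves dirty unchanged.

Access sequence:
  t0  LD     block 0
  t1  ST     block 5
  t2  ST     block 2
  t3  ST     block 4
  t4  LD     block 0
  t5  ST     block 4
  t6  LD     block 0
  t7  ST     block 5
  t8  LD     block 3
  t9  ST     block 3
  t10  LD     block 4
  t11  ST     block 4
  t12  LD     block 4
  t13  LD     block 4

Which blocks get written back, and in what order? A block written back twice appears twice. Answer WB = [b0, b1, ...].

WB = [2, 4, 4, 5]

0: R B0 -> L0 miss  d=-]
1: W B5 -> L1 miss  d=D]
2: W B2 -> L0 miss  d=D]
3: W B4 -> L0 miss wb->B2  d=D]
4: R B0 -> L0 miss wb->B4  d=-]
5: W B4 -> L0 miss  d=D]
6: R B0 -> L0 miss wb->B4  d=-]
7: W B5 -> L1 hit  d=D]
8: R B3 -> L1 miss wb->B5  d=-]
9: W B3 -> L1 hit  d=D]
10: R B4 -> L0 miss  d=-]
11: W B4 -> L0 hit  d=D]
12: R B4 -> L0 hit  d=D]
13: R B4 -> L0 hit  d=D]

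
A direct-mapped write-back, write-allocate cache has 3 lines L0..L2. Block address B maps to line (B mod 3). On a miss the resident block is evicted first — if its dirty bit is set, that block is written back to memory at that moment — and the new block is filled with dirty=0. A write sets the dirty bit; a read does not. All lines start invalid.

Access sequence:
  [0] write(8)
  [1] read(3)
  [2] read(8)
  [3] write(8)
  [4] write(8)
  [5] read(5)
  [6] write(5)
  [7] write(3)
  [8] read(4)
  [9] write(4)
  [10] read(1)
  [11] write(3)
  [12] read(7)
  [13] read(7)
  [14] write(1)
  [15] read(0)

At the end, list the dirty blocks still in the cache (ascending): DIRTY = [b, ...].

0: W B8 → L2 miss [D]
1: R B3 → L0 miss [-]
2: R B8 → L2 hit [D]
3: W B8 → L2 hit [D]
4: W B8 → L2 hit [D]
5: R B5 → L2 miss wb→B8 [-]
6: W B5 → L2 hit [D]
7: W B3 → L0 hit [D]
8: R B4 → L1 miss [-]
9: W B4 → L1 hit [D]
10: R B1 → L1 miss wb→B4 [-]
11: W B3 → L0 hit [D]
12: R B7 → L1 miss [-]
13: R B7 → L1 hit [-]
14: W B1 → L1 miss [D]
15: R B0 → L0 miss wb→B3 [-]

DIRTY = [1, 5]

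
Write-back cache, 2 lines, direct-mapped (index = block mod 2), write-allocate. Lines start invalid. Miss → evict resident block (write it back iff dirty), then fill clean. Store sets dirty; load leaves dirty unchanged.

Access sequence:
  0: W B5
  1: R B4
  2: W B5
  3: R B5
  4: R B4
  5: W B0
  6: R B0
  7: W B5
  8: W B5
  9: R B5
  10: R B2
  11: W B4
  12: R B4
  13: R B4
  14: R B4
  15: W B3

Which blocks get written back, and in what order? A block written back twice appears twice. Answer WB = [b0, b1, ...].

0: W B5 -> L1 miss  d=D]
1: R B4 -> L0 miss  d=-]
2: W B5 -> L1 hit  d=D]
3: R B5 -> L1 hit  d=D]
4: R B4 -> L0 hit  d=-]
5: W B0 -> L0 miss  d=D]
6: R B0 -> L0 hit  d=D]
7: W B5 -> L1 hit  d=D]
8: W B5 -> L1 hit  d=D]
9: R B5 -> L1 hit  d=D]
10: R B2 -> L0 miss wb->B0  d=-]
11: W B4 -> L0 miss  d=D]
12: R B4 -> L0 hit  d=D]
13: R B4 -> L0 hit  d=D]
14: R B4 -> L0 hit  d=D]
15: W B3 -> L1 miss wb->B5  d=D]

WB = [0, 5]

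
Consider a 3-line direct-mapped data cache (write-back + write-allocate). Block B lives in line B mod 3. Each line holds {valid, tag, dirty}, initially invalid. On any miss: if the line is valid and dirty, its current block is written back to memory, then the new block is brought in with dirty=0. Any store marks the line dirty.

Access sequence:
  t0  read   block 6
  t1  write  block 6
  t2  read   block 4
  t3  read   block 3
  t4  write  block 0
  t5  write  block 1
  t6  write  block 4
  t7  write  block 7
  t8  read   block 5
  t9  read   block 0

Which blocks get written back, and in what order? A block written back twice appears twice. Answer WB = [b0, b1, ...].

0: R B6 -> L0 miss  d=-]
1: W B6 -> L0 hit  d=D]
2: R B4 -> L1 miss  d=-]
3: R B3 -> L0 miss wb->B6  d=-]
4: W B0 -> L0 miss  d=D]
5: W B1 -> L1 miss  d=D]
6: W B4 -> L1 miss wb->B1  d=D]
7: W B7 -> L1 miss wb->B4  d=D]
8: R B5 -> L2 miss  d=-]
9: R B0 -> L0 hit  d=D]

WB = [6, 1, 4]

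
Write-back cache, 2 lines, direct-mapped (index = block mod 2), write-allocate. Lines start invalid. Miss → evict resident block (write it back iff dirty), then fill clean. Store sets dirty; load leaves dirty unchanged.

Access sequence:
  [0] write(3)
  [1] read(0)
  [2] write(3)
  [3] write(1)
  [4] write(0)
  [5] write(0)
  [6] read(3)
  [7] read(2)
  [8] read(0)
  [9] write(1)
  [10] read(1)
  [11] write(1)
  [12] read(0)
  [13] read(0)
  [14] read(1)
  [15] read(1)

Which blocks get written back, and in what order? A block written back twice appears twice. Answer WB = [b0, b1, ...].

  0 | W B3 → L1 miss [D]
  1 | R B0 → L0 miss [-]
  2 | W B3 → L1 hit [D]
  3 | W B1 → L1 miss wb→B3 [D]
  4 | W B0 → L0 hit [D]
  5 | W B0 → L0 hit [D]
  6 | R B3 → L1 miss wb→B1 [-]
  7 | R B2 → L0 miss wb→B0 [-]
  8 | R B0 → L0 miss [-]
  9 | W B1 → L1 miss [D]
  10 | R B1 → L1 hit [D]
  11 | W B1 → L1 hit [D]
  12 | R B0 → L0 hit [-]
  13 | R B0 → L0 hit [-]
  14 | R B1 → L1 hit [D]
  15 | R B1 → L1 hit [D]

WB = [3, 1, 0]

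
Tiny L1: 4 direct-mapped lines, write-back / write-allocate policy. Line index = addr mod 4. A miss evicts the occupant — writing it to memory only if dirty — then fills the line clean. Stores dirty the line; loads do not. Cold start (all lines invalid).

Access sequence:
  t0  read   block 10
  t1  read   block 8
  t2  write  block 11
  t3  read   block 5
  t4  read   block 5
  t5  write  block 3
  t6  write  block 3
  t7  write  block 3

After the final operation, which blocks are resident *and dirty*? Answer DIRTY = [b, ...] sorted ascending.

DIRTY = [3]

0: R B10 -> L2 miss  d=-]
1: R B8 -> L0 miss  d=-]
2: W B11 -> L3 miss  d=D]
3: R B5 -> L1 miss  d=-]
4: R B5 -> L1 hit  d=-]
5: W B3 -> L3 miss wb->B11  d=D]
6: W B3 -> L3 hit  d=D]
7: W B3 -> L3 hit  d=D]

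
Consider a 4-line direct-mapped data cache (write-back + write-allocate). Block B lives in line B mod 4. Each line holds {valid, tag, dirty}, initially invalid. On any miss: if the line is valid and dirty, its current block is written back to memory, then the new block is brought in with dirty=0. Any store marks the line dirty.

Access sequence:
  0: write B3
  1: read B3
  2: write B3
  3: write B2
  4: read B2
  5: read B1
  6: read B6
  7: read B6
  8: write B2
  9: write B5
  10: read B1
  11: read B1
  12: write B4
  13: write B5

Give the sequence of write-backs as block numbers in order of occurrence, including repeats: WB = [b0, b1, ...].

0: W B3 → L3 miss [D]
1: R B3 → L3 hit [D]
2: W B3 → L3 hit [D]
3: W B2 → L2 miss [D]
4: R B2 → L2 hit [D]
5: R B1 → L1 miss [-]
6: R B6 → L2 miss wb→B2 [-]
7: R B6 → L2 hit [-]
8: W B2 → L2 miss [D]
9: W B5 → L1 miss [D]
10: R B1 → L1 miss wb→B5 [-]
11: R B1 → L1 hit [-]
12: W B4 → L0 miss [D]
13: W B5 → L1 miss [D]

WB = [2, 5]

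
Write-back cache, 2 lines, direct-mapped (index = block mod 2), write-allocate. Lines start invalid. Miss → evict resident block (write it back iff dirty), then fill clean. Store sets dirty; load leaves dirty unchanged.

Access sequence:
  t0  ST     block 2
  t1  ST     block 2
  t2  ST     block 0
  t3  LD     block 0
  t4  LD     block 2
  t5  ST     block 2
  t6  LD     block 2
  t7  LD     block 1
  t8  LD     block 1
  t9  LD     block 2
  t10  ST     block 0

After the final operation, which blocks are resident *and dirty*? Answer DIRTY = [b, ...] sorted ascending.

0: W B2 -> L0 miss  d=D]
1: W B2 -> L0 hit  d=D]
2: W B0 -> L0 miss wb->B2  d=D]
3: R B0 -> L0 hit  d=D]
4: R B2 -> L0 miss wb->B0  d=-]
5: W B2 -> L0 hit  d=D]
6: R B2 -> L0 hit  d=D]
7: R B1 -> L1 miss  d=-]
8: R B1 -> L1 hit  d=-]
9: R B2 -> L0 hit  d=D]
10: W B0 -> L0 miss wb->B2  d=D]

DIRTY = [0]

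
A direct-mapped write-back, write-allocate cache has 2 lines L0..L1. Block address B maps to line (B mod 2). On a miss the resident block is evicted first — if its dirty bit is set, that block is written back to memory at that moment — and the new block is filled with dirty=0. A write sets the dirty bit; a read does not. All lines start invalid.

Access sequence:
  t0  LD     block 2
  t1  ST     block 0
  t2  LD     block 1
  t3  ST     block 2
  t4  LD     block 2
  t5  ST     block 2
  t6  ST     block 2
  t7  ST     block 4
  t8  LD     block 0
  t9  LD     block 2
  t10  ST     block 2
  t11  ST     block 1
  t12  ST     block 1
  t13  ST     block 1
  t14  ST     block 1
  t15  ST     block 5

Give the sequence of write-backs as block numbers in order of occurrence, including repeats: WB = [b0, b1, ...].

WB = [0, 2, 4, 1]

0: R B2 → L0 miss [-]
1: W B0 → L0 miss [D]
2: R B1 → L1 miss [-]
3: W B2 → L0 miss wb→B0 [D]
4: R B2 → L0 hit [D]
5: W B2 → L0 hit [D]
6: W B2 → L0 hit [D]
7: W B4 → L0 miss wb→B2 [D]
8: R B0 → L0 miss wb→B4 [-]
9: R B2 → L0 miss [-]
10: W B2 → L0 hit [D]
11: W B1 → L1 hit [D]
12: W B1 → L1 hit [D]
13: W B1 → L1 hit [D]
14: W B1 → L1 hit [D]
15: W B5 → L1 miss wb→B1 [D]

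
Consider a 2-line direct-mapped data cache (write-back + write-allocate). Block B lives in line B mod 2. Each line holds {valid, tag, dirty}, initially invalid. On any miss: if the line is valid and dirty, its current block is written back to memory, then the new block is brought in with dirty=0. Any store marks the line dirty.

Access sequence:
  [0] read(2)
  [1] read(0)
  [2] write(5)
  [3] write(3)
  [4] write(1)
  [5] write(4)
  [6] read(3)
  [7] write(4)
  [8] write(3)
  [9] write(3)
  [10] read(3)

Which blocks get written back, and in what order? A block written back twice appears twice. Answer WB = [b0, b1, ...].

WB = [5, 3, 1]

0: R B2 → L0 miss [-]
1: R B0 → L0 miss [-]
2: W B5 → L1 miss [D]
3: W B3 → L1 miss wb→B5 [D]
4: W B1 → L1 miss wb→B3 [D]
5: W B4 → L0 miss [D]
6: R B3 → L1 miss wb→B1 [-]
7: W B4 → L0 hit [D]
8: W B3 → L1 hit [D]
9: W B3 → L1 hit [D]
10: R B3 → L1 hit [D]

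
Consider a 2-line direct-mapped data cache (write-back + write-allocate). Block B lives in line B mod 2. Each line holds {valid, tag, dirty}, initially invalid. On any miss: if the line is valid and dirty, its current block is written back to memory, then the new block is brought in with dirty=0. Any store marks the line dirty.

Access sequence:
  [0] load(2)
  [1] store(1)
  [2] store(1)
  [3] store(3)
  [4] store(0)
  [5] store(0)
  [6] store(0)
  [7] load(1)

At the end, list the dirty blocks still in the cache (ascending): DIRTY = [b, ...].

DIRTY = [0]

0: R B2 -> L0 miss  d=-]
1: W B1 -> L1 miss  d=D]
2: W B1 -> L1 hit  d=D]
3: W B3 -> L1 miss wb->B1  d=D]
4: W B0 -> L0 miss  d=D]
5: W B0 -> L0 hit  d=D]
6: W B0 -> L0 hit  d=D]
7: R B1 -> L1 miss wb->B3  d=-]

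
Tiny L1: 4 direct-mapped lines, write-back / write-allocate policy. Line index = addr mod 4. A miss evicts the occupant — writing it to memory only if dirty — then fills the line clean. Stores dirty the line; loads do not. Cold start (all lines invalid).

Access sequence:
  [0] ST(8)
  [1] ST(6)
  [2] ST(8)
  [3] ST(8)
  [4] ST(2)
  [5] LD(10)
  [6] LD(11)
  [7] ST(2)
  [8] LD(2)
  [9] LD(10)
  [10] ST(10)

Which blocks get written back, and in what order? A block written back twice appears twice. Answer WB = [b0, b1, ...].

  0 | W B8 → L0 miss [D]
  1 | W B6 → L2 miss [D]
  2 | W B8 → L0 hit [D]
  3 | W B8 → L0 hit [D]
  4 | W B2 → L2 miss wb→B6 [D]
  5 | R B10 → L2 miss wb→B2 [-]
  6 | R B11 → L3 miss [-]
  7 | W B2 → L2 miss [D]
  8 | R B2 → L2 hit [D]
  9 | R B10 → L2 miss wb→B2 [-]
  10 | W B10 → L2 hit [D]

WB = [6, 2, 2]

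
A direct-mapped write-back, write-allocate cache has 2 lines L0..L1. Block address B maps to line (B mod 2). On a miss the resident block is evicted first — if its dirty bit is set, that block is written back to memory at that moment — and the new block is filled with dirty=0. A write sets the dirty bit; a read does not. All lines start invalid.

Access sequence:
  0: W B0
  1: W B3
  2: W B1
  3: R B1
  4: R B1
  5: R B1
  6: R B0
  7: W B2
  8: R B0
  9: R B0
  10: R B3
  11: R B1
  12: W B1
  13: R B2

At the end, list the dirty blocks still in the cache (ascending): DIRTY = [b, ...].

DIRTY = [1]

  0 | W B0 → L0 miss [D]
  1 | W B3 → L1 miss [D]
  2 | W B1 → L1 miss wb→B3 [D]
  3 | R B1 → L1 hit [D]
  4 | R B1 → L1 hit [D]
  5 | R B1 → L1 hit [D]
  6 | R B0 → L0 hit [D]
  7 | W B2 → L0 miss wb→B0 [D]
  8 | R B0 → L0 miss wb→B2 [-]
  9 | R B0 → L0 hit [-]
  10 | R B3 → L1 miss wb→B1 [-]
  11 | R B1 → L1 miss [-]
  12 | W B1 → L1 hit [D]
  13 | R B2 → L0 miss [-]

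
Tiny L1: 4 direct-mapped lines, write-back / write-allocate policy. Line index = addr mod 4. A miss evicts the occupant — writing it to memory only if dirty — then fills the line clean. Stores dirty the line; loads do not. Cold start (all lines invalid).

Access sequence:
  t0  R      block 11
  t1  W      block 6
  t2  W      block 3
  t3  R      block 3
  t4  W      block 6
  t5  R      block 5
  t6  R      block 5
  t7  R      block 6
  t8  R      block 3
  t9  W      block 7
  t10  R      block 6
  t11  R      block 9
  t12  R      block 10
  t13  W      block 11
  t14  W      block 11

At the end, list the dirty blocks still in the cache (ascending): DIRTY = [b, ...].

DIRTY = [11]

0: R B11 → L3 miss [-]
1: W B6 → L2 miss [D]
2: W B3 → L3 miss [D]
3: R B3 → L3 hit [D]
4: W B6 → L2 hit [D]
5: R B5 → L1 miss [-]
6: R B5 → L1 hit [-]
7: R B6 → L2 hit [D]
8: R B3 → L3 hit [D]
9: W B7 → L3 miss wb→B3 [D]
10: R B6 → L2 hit [D]
11: R B9 → L1 miss [-]
12: R B10 → L2 miss wb→B6 [-]
13: W B11 → L3 miss wb→B7 [D]
14: W B11 → L3 hit [D]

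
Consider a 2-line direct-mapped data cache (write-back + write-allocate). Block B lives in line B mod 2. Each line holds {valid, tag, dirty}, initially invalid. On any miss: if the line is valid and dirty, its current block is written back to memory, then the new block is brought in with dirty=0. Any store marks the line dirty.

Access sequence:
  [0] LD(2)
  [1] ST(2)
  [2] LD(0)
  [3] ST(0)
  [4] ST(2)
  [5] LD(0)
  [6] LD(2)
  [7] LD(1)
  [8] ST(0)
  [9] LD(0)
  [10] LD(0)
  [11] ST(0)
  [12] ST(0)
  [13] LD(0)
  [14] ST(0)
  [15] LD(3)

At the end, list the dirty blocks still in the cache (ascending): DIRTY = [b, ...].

  0 | R B2 → L0 miss [-]
  1 | W B2 → L0 hit [D]
  2 | R B0 → L0 miss wb→B2 [-]
  3 | W B0 → L0 hit [D]
  4 | W B2 → L0 miss wb→B0 [D]
  5 | R B0 → L0 miss wb→B2 [-]
  6 | R B2 → L0 miss [-]
  7 | R B1 → L1 miss [-]
  8 | W B0 → L0 miss [D]
  9 | R B0 → L0 hit [D]
  10 | R B0 → L0 hit [D]
  11 | W B0 → L0 hit [D]
  12 | W B0 → L0 hit [D]
  13 | R B0 → L0 hit [D]
  14 | W B0 → L0 hit [D]
  15 | R B3 → L1 miss [-]

DIRTY = [0]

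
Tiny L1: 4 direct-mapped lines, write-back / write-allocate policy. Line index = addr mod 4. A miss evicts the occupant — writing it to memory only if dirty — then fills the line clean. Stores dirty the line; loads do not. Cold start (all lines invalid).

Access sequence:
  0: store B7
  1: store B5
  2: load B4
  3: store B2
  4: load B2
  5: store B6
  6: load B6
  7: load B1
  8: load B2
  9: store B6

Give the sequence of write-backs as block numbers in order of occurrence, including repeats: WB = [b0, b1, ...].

WB = [2, 5, 6]

  0 | W B7 → L3 miss [D]
  1 | W B5 → L1 miss [D]
  2 | R B4 → L0 miss [-]
  3 | W B2 → L2 miss [D]
  4 | R B2 → L2 hit [D]
  5 | W B6 → L2 miss wb→B2 [D]
  6 | R B6 → L2 hit [D]
  7 | R B1 → L1 miss wb→B5 [-]
  8 | R B2 → L2 miss wb→B6 [-]
  9 | W B6 → L2 miss [D]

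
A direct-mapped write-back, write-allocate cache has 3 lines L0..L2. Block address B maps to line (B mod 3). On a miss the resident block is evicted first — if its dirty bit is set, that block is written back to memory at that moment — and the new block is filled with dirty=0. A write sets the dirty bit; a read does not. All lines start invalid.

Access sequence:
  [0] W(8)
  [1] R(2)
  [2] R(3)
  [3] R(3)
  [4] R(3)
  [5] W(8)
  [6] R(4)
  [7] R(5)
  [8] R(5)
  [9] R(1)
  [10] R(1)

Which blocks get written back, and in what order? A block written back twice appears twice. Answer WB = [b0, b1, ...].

WB = [8, 8]

0: W B8 → L2 miss [D]
1: R B2 → L2 miss wb→B8 [-]
2: R B3 → L0 miss [-]
3: R B3 → L0 hit [-]
4: R B3 → L0 hit [-]
5: W B8 → L2 miss [D]
6: R B4 → L1 miss [-]
7: R B5 → L2 miss wb→B8 [-]
8: R B5 → L2 hit [-]
9: R B1 → L1 miss [-]
10: R B1 → L1 hit [-]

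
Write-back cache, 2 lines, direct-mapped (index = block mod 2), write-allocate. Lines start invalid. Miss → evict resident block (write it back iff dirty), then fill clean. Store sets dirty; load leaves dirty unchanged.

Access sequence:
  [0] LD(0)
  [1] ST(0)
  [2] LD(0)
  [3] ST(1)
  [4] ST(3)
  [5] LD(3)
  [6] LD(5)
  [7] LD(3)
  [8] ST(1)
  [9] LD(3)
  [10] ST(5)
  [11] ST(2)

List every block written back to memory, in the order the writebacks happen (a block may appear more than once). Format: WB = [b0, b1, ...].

  0 | R B0 → L0 miss [-]
  1 | W B0 → L0 hit [D]
  2 | R B0 → L0 hit [D]
  3 | W B1 → L1 miss [D]
  4 | W B3 → L1 miss wb→B1 [D]
  5 | R B3 → L1 hit [D]
  6 | R B5 → L1 miss wb→B3 [-]
  7 | R B3 → L1 miss [-]
  8 | W B1 → L1 miss [D]
  9 | R B3 → L1 miss wb→B1 [-]
  10 | W B5 → L1 miss [D]
  11 | W B2 → L0 miss wb→B0 [D]

WB = [1, 3, 1, 0]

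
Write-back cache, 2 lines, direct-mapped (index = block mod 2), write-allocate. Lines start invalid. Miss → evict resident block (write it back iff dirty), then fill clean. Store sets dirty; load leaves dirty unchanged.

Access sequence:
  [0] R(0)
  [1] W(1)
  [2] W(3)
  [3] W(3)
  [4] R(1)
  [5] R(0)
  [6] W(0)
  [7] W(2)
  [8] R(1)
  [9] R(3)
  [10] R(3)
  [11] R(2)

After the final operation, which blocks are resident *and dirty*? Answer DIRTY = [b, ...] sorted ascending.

DIRTY = [2]

0: R B0 -> L0 miss  d=-]
1: W B1 -> L1 miss  d=D]
2: W B3 -> L1 miss wb->B1  d=D]
3: W B3 -> L1 hit  d=D]
4: R B1 -> L1 miss wb->B3  d=-]
5: R B0 -> L0 hit  d=-]
6: W B0 -> L0 hit  d=D]
7: W B2 -> L0 miss wb->B0  d=D]
8: R B1 -> L1 hit  d=-]
9: R B3 -> L1 miss  d=-]
10: R B3 -> L1 hit  d=-]
11: R B2 -> L0 hit  d=D]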